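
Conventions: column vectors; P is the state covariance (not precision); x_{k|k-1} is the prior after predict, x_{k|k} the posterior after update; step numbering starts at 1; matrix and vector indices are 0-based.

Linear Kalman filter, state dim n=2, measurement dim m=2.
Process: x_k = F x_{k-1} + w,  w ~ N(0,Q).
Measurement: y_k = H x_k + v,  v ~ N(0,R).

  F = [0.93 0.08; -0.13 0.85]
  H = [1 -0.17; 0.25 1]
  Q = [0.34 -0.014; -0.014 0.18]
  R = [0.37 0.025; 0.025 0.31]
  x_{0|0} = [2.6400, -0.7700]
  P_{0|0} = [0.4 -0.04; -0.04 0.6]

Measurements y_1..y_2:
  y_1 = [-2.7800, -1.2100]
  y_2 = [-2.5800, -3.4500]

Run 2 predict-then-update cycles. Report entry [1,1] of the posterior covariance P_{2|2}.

P_post[1,1] = 0.1560

step 1: x^-=[2.3936, -0.9977]  P^-=[0.6838 -0.0528; -0.0528 0.6291]  S=[1.0900 0.0385; 0.0385 0.9555]  K=[0.6322 0.0982; -0.1695 0.6515]  nu=[-5.3432, -0.8107]  x^+=[-1.0638, -0.6200]  P^+=[0.2343 -0.0123; -0.0123 0.2008]
step 2: x^-=[-1.0389, -0.3887]  P^-=[0.5421 -0.0383; -0.0383 0.3317]  S=[0.9347 0.0675; 0.0675 0.6565]  K=[0.5805 0.0885; -0.1377 0.5049]  nu=[-1.6071, -2.8016]  x^+=[-2.2198, -1.5819]  P^+=[0.2150 -0.0118; -0.0118 0.1560]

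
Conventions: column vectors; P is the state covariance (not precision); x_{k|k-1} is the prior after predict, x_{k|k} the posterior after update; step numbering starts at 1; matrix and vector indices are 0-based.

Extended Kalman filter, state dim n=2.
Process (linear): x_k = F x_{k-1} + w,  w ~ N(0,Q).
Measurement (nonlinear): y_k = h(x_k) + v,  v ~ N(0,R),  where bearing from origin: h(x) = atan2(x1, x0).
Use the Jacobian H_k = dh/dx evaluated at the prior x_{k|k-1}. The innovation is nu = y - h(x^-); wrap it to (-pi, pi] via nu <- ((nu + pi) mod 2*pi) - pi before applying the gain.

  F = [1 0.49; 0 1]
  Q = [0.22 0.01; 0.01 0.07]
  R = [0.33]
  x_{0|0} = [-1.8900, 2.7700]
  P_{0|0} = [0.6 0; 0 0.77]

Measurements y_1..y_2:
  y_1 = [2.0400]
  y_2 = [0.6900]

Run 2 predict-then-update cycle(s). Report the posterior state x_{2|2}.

step 1: x^-=[-0.5327, 2.7700]  P^-=[1.0049 0.3873; 0.3873 0.8400]  H_jac=[-0.3481 -0.0670]  S=[0.4736]  K=[-0.7934; -0.4034]  nu=[0.2792]  x^+=[-0.7542, 2.6574]  P^+=[0.7067 0.2357; 0.2357 0.7629]
step 2: x^-=[0.5479, 2.6574]  P^-=[1.3409 0.6195; 0.6195 0.8329]  H_jac=[-0.3610 0.0744]  S=[0.4760]  K=[-0.9199; -0.3396]  nu=[-0.6775]  x^+=[1.1711, 2.8874]  P^+=[0.9381 0.4708; 0.4708 0.7780]

x_post = [1.1711, 2.8874]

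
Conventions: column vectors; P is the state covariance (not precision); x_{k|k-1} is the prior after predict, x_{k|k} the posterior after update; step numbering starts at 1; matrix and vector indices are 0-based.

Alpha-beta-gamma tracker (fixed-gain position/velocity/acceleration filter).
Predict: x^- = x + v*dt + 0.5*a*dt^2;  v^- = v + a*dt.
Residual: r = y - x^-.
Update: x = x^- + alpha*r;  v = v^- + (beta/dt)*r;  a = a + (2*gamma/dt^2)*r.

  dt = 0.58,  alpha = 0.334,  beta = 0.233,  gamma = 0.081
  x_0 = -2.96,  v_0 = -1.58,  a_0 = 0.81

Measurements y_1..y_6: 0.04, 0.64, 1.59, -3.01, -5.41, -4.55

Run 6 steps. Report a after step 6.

a_post = -7.4432

step 1: x_pred=-3.7402  r=3.7802  x^+=-2.4776  v^+=0.4084  a^+=2.6304
step 2: x_pred=-1.7983  r=2.4383  x^+=-0.9839  v^+=2.9135  a^+=3.8046
step 3: x_pred=1.3459  r=0.2441  x^+=1.4274  v^+=5.2183  a^+=3.9222
step 4: x_pred=5.1137  r=-8.1237  x^+=2.4004  v^+=4.2296  a^+=0.0100
step 5: x_pred=4.8553  r=-10.2653  x^+=1.4267  v^+=0.1116  a^+=-4.9334
step 6: x_pred=0.6616  r=-5.2116  x^+=-1.0791  v^+=-4.8434  a^+=-7.4432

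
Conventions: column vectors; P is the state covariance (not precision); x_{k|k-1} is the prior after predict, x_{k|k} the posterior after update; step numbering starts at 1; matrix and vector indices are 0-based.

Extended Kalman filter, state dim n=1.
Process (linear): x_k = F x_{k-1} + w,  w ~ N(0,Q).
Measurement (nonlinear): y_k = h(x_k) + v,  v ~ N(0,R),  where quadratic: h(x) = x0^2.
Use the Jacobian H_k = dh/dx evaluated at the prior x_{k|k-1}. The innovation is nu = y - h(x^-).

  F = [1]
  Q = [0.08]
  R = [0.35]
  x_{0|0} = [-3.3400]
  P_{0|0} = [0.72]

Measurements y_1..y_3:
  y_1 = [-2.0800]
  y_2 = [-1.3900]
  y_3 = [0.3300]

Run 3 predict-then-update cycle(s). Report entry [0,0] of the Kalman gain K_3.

step 1: x^-=[-3.3400]  P^-=[0.8000]  H_jac=[-6.6800]  S=[36.0479]  K=[-0.1482]  nu=[-13.2356]  x^+=[-1.3779]  P^+=[0.0078]
step 2: x^-=[-1.3779]  P^-=[0.0878]  H_jac=[-2.7557]  S=[1.0165]  K=[-0.2379]  nu=[-3.2885]  x^+=[-0.5954]  P^+=[0.0302]
step 3: x^-=[-0.5954]  P^-=[0.1102]  H_jac=[-1.1908]  S=[0.5063]  K=[-0.2592]  nu=[-0.0245]  x^+=[-0.5891]  P^+=[0.0762]

K[0,0] = -0.2592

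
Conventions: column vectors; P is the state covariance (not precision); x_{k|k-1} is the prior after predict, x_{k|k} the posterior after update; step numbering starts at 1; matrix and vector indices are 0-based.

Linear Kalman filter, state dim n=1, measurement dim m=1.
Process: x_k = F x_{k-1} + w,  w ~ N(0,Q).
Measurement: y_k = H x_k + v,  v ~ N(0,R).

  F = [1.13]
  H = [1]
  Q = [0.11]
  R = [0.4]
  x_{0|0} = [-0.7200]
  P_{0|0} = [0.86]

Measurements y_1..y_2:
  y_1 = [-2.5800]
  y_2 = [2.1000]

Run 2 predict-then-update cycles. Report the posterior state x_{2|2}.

x_post = [0.0775]

step 1: x^-=[-0.8136]  P^-=[1.2081]  S=[1.6081]  K=[0.7513]  nu=[-1.7664]  x^+=[-2.1406]  P^+=[0.3005]
step 2: x^-=[-2.4189]  P^-=[0.4937]  S=[0.8937]  K=[0.5524]  nu=[4.5189]  x^+=[0.0775]  P^+=[0.2210]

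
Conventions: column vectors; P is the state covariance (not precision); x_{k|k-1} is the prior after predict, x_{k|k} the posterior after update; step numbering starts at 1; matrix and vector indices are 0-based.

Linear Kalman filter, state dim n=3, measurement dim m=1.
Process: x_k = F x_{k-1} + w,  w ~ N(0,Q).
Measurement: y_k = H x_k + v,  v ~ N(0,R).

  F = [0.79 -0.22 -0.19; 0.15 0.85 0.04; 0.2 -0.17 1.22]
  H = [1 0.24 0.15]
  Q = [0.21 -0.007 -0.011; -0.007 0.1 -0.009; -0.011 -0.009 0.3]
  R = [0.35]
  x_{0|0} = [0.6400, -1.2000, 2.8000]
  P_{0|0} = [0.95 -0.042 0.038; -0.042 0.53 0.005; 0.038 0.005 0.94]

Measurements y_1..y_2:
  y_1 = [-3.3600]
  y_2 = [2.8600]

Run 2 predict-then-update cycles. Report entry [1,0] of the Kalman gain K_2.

K[1,0] = -0.0454

step 1: x^-=[0.2376, -0.8120, 3.7480]  P^-=[0.8661 -0.0282 -0.0175; -0.0282 0.4959 -0.0049; -0.0175 -0.0049 1.7717]  S=[1.2654]  K=[0.6770; 0.0712; 0.1953]  nu=[-3.9649]  x^+=[-2.4468, -1.0942, 2.9737]  P^+=[0.2861 -0.0892 -0.1848; -0.0892 0.4895 -0.0225; -0.1848 -0.0225 1.7235]
step 2: x^-=[-2.2572, -1.1781, 3.3246]  P^-=[0.5591 -0.1314 -0.4969; -0.1314 0.4364 -0.0584; -0.4969 -0.0584 2.8160]  S=[0.7812]  K=[0.5799; -0.0454; -0.1132]  nu=[4.9013]  x^+=[0.5848, -1.4006, 2.7696]  P^+=[0.2964 -0.1109 -0.4456; -0.1109 0.4347 -0.0624; -0.4456 -0.0624 2.8060]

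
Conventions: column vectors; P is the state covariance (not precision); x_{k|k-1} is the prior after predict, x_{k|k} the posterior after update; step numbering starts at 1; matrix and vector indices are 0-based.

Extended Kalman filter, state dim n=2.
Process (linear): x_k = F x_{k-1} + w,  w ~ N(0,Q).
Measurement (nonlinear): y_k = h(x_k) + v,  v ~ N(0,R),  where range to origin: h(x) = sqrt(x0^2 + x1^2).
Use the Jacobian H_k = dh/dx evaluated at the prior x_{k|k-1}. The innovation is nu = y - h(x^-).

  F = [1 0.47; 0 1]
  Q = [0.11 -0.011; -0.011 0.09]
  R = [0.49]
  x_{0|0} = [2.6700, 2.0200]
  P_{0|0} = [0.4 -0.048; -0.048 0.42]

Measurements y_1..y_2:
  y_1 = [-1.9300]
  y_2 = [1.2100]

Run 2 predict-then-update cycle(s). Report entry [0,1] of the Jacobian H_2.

H_jac[0,1] = 0.1021

step 1: x^-=[3.6194, 2.0200]  P^-=[0.5577 0.1384; 0.1384 0.5100]  H_jac=[0.8732 0.4873]  S=[1.1541]  K=[0.4804; 0.3201]  nu=[-6.0749]  x^+=[0.7012, 0.0756]  P^+=[0.2913 -0.0390; -0.0390 0.3918]
step 2: x^-=[0.7368, 0.0756]  P^-=[0.4512 0.1341; 0.1341 0.4818]  H_jac=[0.9948 0.1021]  S=[0.9687]  K=[0.4774; 0.1885]  nu=[0.4693]  x^+=[0.9609, 0.1641]  P^+=[0.2304 0.0469; 0.0469 0.4474]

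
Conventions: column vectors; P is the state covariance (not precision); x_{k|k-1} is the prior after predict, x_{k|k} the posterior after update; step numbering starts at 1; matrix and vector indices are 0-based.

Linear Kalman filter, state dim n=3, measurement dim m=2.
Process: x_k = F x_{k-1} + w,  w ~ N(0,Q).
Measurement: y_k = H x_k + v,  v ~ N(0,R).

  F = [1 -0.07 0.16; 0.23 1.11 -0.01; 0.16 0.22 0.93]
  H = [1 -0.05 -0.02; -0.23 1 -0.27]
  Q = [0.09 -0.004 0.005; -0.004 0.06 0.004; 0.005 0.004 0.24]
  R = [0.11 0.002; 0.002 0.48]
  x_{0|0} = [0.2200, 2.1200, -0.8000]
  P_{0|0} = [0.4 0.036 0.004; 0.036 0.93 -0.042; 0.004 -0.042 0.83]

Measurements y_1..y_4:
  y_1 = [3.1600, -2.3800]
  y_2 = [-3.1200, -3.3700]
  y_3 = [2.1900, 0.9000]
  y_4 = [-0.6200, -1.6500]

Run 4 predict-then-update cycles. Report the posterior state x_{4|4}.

step 1: x^-=[-0.0564, 2.4118, -0.2424]  P^-=[0.5130 0.0464 0.1908; 0.0464 1.2464 0.2039; 0.1908 0.2039 0.9997]  S=[0.6146 -0.1779; -0.1779 1.7186]  K=[0.8287 0.0142; 0.1715 0.7047; 0.2503 -0.0380]  nu=[3.3321, -4.8702]  x^+=[2.6360, -0.4490, 0.7767]  P^+=[0.0947 0.0462 0.0592; 0.0462 0.4178 0.2538; 0.0592 0.2538 0.9553]
step 2: x^-=[2.7917, 0.1002, 1.0453]  P^-=[0.2180 0.0812 0.2145; 0.0812 0.5975 0.3852; 0.2145 0.3852 1.2136]  S=[0.3140 -0.0488; -0.0488 0.9588]  K=[0.6685 0.0060; 0.2175 0.5063; 0.5502 0.0365]  nu=[-5.8858, -2.5458]  x^+=[-1.1581, -2.4693, -2.2862]  P^+=[0.0780 0.0492 0.1002; 0.0492 0.3476 0.3439; 0.1002 0.3439 1.1192]
step 3: x^-=[-1.3511, -2.9844, -2.8547]  P^-=[0.2158 0.1030 0.2744; 0.1030 0.5096 0.4681; 0.2744 0.4681 1.4008]  S=[0.3073 -0.0373; -0.0373 0.8371]  K=[0.6683 0.0049; 0.2752 0.4417; 0.7333 0.0646]  nu=[3.3348, 2.8029]  x^+=[0.8913, -0.8284, -0.2282]  P^+=[0.0788 0.0557 0.1253; 0.0557 0.3320 0.3949; 0.1253 0.3949 1.2356]
step 4: x^-=[0.9128, -0.7123, -0.2519]  P^-=[0.2255 0.1210 0.3159; 0.1210 0.4924 0.5225; 0.3159 0.5225 1.5295]  S=[0.3137 -0.0311; -0.0311 0.7973]  K=[0.6801 0.0062; 0.3153 0.4181; 0.8340 0.0788]  nu=[-1.5735, -0.7958]  x^+=[-0.1623, -1.5411, -1.6268]  P^+=[0.0806 0.0605 0.1394; 0.0605 0.3301 0.4254; 0.1394 0.4254 1.3105]

x_post = [-0.1623, -1.5411, -1.6268]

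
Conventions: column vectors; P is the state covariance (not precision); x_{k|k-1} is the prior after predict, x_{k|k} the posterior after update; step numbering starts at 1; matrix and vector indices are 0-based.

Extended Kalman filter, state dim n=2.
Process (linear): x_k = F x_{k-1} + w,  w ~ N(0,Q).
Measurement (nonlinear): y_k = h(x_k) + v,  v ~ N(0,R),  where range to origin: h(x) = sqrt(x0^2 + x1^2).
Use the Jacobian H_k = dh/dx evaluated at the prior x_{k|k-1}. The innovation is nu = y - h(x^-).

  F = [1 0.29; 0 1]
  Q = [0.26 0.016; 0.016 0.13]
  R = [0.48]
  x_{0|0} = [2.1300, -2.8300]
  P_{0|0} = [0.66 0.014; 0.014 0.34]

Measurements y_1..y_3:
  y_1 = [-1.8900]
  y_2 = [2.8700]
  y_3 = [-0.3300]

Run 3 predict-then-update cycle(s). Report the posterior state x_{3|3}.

step 1: x^-=[1.3093, -2.8300]  P^-=[0.9567 0.1286; 0.1286 0.4700]  H_jac=[0.4199 -0.9076]  S=[0.9378]  K=[0.3039; -0.3973]  nu=[-5.0082]  x^+=[-0.2127, -0.8404]  P^+=[0.8701 0.2418; 0.2418 0.3220]
step 2: x^-=[-0.4564, -0.8404]  P^-=[1.2974 0.3512; 0.3512 0.4520]  H_jac=[-0.4773 -0.8788]  S=[1.4192]  K=[-0.6538; -0.3980]  nu=[1.9137]  x^+=[-1.7076, -1.6020]  P^+=[0.6908 -0.0181; -0.0181 0.2272]
step 3: x^-=[-2.1722, -1.6020]  P^-=[0.9594 0.0638; 0.0638 0.3572]  H_jac=[-0.8048 -0.5935]  S=[1.2882]  K=[-0.6288; -0.2044]  nu=[-3.0290]  x^+=[-0.2675, -0.9827]  P^+=[0.4501 -0.1018; -0.1018 0.3034]

x_post = [-0.2675, -0.9827]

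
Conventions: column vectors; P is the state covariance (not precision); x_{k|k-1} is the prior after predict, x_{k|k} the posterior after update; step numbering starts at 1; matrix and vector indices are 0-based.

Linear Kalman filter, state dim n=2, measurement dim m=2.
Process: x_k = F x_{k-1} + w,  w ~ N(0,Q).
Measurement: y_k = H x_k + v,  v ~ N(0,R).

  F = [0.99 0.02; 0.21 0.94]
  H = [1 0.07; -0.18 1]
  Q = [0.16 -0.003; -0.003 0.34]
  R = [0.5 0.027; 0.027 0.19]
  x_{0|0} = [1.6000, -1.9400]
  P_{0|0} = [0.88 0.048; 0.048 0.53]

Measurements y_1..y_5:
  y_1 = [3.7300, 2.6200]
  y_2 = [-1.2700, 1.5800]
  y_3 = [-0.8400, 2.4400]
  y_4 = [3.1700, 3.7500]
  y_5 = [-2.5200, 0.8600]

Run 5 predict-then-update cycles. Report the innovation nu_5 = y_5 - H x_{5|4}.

innov = [-4.1218, -2.4660]

step 1: x^-=[1.5452, -1.4876]  P^-=[1.0246 0.2348; 0.2348 0.8661]  S=[1.5617 0.1350; 0.1350 1.0047]  K=[0.6700 -0.0399; 0.1197 0.8038]  nu=[2.2889, 4.3857]  x^+=[2.9038, 2.3117]  P^+=[0.3291 0.0697; 0.0697 0.1685]
step 2: x^-=[2.9210, 2.7828]  P^-=[0.4853 0.1338; 0.1338 0.5309]  S=[1.0067 0.1089; 0.1089 0.6885]  K=[0.4926 -0.0105; 0.0917 0.7217]  nu=[-4.3858, -0.6770]  x^+=[0.7678, 1.8919]  P^+=[0.2422 0.0549; 0.0549 0.1495]
step 3: x^-=[0.7980, 1.9396]  P^-=[0.3996 0.1015; 0.1015 0.5044]  S=[0.9162 0.0906; 0.0906 0.6708]  K=[0.4454 -0.0161; 0.0787 0.7141]  nu=[-1.7737, 0.6441]  x^+=[-0.0025, 2.2599]  P^+=[0.2189 0.0484; 0.0484 0.1465]
step 4: x^-=[0.0427, 2.1238]  P^-=[0.3765 0.0905; 0.0905 0.4982]  S=[0.8916 0.0834; 0.0834 0.6678]  K=[0.4312 -0.0199; 0.0739 0.7124]  nu=[2.9786, 1.6339]  x^+=[1.2948, 3.5079]  P^+=[0.2119 0.0460; 0.0460 0.1456]
step 5: x^-=[1.3520, 3.5694]  P^-=[0.3695 0.0868; 0.0868 0.4962]  S=[0.8841 0.0809; 0.0809 0.6669]  K=[0.4268 -0.0214; 0.0723 0.7118]  nu=[-4.1218, -2.4660]  x^+=[-0.3545, 1.5160]  P^+=[0.2097 0.0452; 0.0452 0.1453]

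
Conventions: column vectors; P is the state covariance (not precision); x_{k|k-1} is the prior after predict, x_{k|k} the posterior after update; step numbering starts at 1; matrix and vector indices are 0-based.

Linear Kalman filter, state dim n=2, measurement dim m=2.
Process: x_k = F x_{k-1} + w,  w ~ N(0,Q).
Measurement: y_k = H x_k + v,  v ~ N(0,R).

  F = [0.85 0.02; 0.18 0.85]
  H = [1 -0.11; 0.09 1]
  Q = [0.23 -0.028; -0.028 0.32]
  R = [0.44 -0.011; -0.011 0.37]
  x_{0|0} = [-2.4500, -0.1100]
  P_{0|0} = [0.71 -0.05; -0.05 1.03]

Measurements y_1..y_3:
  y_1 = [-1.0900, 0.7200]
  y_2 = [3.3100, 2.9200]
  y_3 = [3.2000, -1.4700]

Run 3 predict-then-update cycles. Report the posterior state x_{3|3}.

x_post = [1.9540, -0.2555]

step 1: x^-=[-2.0847, -0.5345]  P^-=[0.7417 0.0618; 0.0618 1.0719]  S=[1.1811 -0.0009; -0.0009 1.4590]  K=[0.6223 0.0885; -0.0469 0.7384]  nu=[0.9359, 1.4421]  x^+=[-1.3746, 0.4865]  P^+=[0.2730 0.0013; 0.0013 0.2736]
step 2: x^-=[-1.1587, 0.1661]  P^-=[0.4274 0.0194; 0.0194 0.5269]  S=[0.8695 -0.0113; -0.0113 0.9039]  K=[0.4900 0.0701; -0.0368 0.5844]  nu=[4.4870, 2.8582]  x^+=[1.2403, 1.6716]  P^+=[0.2150 0.0012; 0.0012 0.2165]
step 3: x^-=[1.0877, 1.6441]  P^-=[0.3854 0.0095; 0.0095 0.4838]  S=[0.8292 -0.0202; -0.0202 0.8586]  K=[0.4651 0.0623; -0.0391 0.5635]  nu=[2.2931, -3.2120]  x^+=[1.9540, -0.2555]  P^+=[0.2039 -0.0004; -0.0004 0.2090]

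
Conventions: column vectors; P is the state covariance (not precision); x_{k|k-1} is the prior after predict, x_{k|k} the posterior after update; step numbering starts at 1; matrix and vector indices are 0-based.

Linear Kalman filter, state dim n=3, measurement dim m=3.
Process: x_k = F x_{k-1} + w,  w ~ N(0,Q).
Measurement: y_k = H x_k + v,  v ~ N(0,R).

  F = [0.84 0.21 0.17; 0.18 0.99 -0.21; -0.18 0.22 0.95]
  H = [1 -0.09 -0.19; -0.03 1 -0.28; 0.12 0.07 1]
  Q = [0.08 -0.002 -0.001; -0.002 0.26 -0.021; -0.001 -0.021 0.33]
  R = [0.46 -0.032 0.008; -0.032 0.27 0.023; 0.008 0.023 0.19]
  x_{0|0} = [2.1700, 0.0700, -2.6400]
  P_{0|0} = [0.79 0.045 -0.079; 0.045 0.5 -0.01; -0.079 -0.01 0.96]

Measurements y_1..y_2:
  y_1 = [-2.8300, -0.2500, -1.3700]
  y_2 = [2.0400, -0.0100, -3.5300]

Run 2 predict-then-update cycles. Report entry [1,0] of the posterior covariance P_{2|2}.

P_post[1,0] = 0.0251

step 1: x^-=[1.3887, 1.0143, -2.8832]  P^-=[0.6798 0.2365 0.0013; 0.2365 0.8442 -0.1609; 0.0013 -0.1609 1.2655]  S=[1.1438 0.2023 -0.1243; 0.2023 1.2899 -0.4046; -0.1243 -0.4046 1.4512]  K=[0.5699 0.1257 0.1524; 0.0560 0.7240 0.1561; -0.0844 -0.1286 0.8213]  nu=[-4.6752, -2.0299, 1.2756]  x^+=[-1.3364, -0.5182, -1.1798]  P^+=[0.2624 0.0279 0.0030; 0.0279 0.2062 0.0290; 0.0030 0.0290 0.1500]
step 2: x^-=[-1.4319, -0.5058, -0.9943]  P^-=[0.2913 0.1026 0.0063; 0.1026 0.4749 0.0081; 0.0063 0.0081 0.4928]  S=[0.7524 0.0426 -0.0422; 0.0426 0.7732 -0.0631; -0.0422 -0.0631 0.6937]  K=[0.3731 0.1070 0.1023; 0.0504 0.6157 0.1365; -0.0717 -0.1072 0.6982]  nu=[3.2375, 0.1745, -2.3285]  x^+=[-0.4438, -0.5531, -2.8709]  P^+=[0.1717 0.0251 0.0025; 0.0251 0.1756 0.0252; 0.0025 0.0252 0.1275]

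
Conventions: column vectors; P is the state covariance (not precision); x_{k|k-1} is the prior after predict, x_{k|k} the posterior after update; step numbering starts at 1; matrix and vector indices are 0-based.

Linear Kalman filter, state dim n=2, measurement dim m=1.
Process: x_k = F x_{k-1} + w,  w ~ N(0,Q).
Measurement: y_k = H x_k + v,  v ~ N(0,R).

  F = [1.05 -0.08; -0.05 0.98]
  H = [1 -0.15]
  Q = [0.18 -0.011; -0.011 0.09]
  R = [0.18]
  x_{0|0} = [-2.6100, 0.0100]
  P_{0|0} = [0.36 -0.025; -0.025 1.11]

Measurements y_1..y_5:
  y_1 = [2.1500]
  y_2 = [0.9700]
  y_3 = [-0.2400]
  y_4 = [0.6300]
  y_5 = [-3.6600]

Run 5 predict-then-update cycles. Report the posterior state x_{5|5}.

x_post = [-2.1182, 0.0832]

step 1: x^-=[-2.7413, 0.1403]  P^-=[0.5882 -0.1427; -0.1427 1.1594]  S=[0.8371]  K=[0.7282; -0.3783]  nu=[4.9123]  x^+=[0.8360, -1.7179]  P^+=[0.1443 0.0879; 0.0879 1.0396]
step 2: x^-=[1.0153, -1.7254]  P^-=[0.3309 -0.0093; -0.0093 1.0802]  S=[0.5380]  K=[0.6177; -0.3185]  nu=[-0.3041]  x^+=[0.8275, -1.6285]  P^+=[0.1257 0.0965; 0.0965 1.0256]
step 3: x^-=[0.9991, -1.6373]  P^-=[0.3089 0.0017; 0.0017 1.0659]  S=[0.5124]  K=[0.6024; -0.3087]  nu=[-1.4847]  x^+=[0.1048, -1.1789]  P^+=[0.1230 0.0970; 0.0970 1.0170]
step 4: x^-=[0.2043, -1.1606]  P^-=[0.3058 0.0030; 0.0030 1.0576]  S=[0.5087]  K=[0.6003; -0.3060]  nu=[0.2516]  x^+=[0.3553, -1.2376]  P^+=[0.1225 0.0964; 0.0964 1.0099]
step 5: x^-=[0.4721, -1.2306]  P^-=[0.3053 0.0030; 0.0030 1.0508]  S=[0.5081]  K=[0.6001; -0.3043]  nu=[-4.3167]  x^+=[-2.1182, 0.0832]  P^+=[0.1224 0.0958; 0.0958 1.0037]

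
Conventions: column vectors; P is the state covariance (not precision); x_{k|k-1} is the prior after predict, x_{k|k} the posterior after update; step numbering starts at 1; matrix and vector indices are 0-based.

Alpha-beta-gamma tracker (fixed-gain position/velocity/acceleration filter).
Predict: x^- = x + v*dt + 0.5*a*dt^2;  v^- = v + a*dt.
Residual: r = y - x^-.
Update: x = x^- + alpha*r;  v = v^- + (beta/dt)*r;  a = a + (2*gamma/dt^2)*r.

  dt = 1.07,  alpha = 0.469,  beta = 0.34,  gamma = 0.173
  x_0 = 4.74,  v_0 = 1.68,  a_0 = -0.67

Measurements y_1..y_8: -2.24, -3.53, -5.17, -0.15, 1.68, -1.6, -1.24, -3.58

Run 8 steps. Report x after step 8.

step 1: x_pred=6.1541  r=-8.3941  x^+=2.2172  v^+=-1.7042  a^+=-3.2068
step 2: x_pred=-1.4419  r=-2.0881  x^+=-2.4212  v^+=-5.7989  a^+=-3.8378
step 3: x_pred=-10.8230  r=5.6530  x^+=-8.1718  v^+=-8.1091  a^+=-2.1294
step 4: x_pred=-18.0674  r=17.9174  x^+=-9.6642  v^+=-4.6941  a^+=3.2854
step 5: x_pred=-12.8062  r=14.4862  x^+=-6.0121  v^+=3.4243  a^+=7.6633
step 6: x_pred=2.0387  r=-3.6387  x^+=0.3322  v^+=10.4678  a^+=6.5636
step 7: x_pred=15.2901  r=-16.5301  x^+=7.5375  v^+=12.2383  a^+=1.5681
step 8: x_pred=21.5301  r=-25.1101  x^+=9.7535  v^+=5.9373  a^+=-6.0205

x_post = 9.7535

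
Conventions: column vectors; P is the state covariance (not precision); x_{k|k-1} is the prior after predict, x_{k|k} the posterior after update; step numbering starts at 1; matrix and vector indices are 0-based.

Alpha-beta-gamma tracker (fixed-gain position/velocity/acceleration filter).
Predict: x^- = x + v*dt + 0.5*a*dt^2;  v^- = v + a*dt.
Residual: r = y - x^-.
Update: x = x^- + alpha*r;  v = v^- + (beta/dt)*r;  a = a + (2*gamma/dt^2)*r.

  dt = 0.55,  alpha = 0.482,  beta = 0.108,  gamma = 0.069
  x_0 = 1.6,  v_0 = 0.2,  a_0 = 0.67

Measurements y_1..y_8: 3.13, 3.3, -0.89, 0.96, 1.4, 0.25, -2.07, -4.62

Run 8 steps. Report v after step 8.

v_post = -4.8429

step 1: x_pred=1.8113  r=1.3187  x^+=2.4469  v^+=0.8274  a^+=1.2716
step 2: x_pred=3.0943  r=0.2057  x^+=3.1935  v^+=1.5672  a^+=1.3654
step 3: x_pred=4.2619  r=-5.1519  x^+=1.7787  v^+=1.3065  a^+=-0.9849
step 4: x_pred=2.3483  r=-1.3883  x^+=1.6791  v^+=0.4922  a^+=-1.6183
step 5: x_pred=1.7051  r=-0.3051  x^+=1.5580  v^+=-0.4578  a^+=-1.7574
step 6: x_pred=1.0404  r=-0.7904  x^+=0.6595  v^+=-1.5796  a^+=-2.1180
step 7: x_pred=-0.5297  r=-1.5403  x^+=-1.2721  v^+=-3.0470  a^+=-2.8207
step 8: x_pred=-3.3746  r=-1.2454  x^+=-3.9749  v^+=-4.8429  a^+=-3.3889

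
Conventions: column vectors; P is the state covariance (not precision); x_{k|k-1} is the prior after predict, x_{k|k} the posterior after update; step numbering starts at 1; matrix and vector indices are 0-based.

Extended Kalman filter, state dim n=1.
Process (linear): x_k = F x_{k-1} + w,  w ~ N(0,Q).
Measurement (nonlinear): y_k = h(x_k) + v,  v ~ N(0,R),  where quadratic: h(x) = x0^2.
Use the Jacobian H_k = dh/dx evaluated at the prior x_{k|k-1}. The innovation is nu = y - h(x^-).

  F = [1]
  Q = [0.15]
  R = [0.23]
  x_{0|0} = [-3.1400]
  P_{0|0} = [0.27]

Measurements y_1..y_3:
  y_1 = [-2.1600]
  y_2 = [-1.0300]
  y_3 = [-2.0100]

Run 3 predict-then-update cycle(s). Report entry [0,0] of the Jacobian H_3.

H_jac[0,0] = -0.8251

step 1: x^-=[-3.1400]  P^-=[0.4200]  H_jac=[-6.2800]  S=[16.7941]  K=[-0.1571]  nu=[-12.0196]  x^+=[-1.2523]  P^+=[0.0058]
step 2: x^-=[-1.2523]  P^-=[0.1558]  H_jac=[-2.5045]  S=[1.2070]  K=[-0.3232]  nu=[-2.5982]  x^+=[-0.4126]  P^+=[0.0297]
step 3: x^-=[-0.4126]  P^-=[0.1797]  H_jac=[-0.8251]  S=[0.3523]  K=[-0.4208]  nu=[-2.1802]  x^+=[0.5049]  P^+=[0.1173]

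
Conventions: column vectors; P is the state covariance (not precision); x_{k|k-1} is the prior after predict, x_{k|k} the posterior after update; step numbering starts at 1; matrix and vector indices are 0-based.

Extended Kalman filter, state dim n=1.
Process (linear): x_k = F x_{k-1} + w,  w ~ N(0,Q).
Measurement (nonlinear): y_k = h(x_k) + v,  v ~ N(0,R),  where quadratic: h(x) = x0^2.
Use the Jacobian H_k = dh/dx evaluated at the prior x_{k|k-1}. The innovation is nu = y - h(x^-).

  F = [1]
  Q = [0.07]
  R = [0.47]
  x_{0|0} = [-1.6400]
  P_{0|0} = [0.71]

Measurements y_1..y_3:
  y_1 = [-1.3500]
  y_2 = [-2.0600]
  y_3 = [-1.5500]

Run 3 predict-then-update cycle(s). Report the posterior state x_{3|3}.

x_post = [0.0033]

step 1: x^-=[-1.6400]  P^-=[0.7800]  H_jac=[-3.2800]  S=[8.8616]  K=[-0.2887]  nu=[-4.0396]  x^+=[-0.4737]  P^+=[0.0414]
step 2: x^-=[-0.4737]  P^-=[0.1114]  H_jac=[-0.9475]  S=[0.5700]  K=[-0.1851]  nu=[-2.2844]  x^+=[-0.0508]  P^+=[0.0918]
step 3: x^-=[-0.0508]  P^-=[0.1618]  H_jac=[-0.1016]  S=[0.4717]  K=[-0.0349]  nu=[-1.5526]  x^+=[0.0033]  P^+=[0.1613]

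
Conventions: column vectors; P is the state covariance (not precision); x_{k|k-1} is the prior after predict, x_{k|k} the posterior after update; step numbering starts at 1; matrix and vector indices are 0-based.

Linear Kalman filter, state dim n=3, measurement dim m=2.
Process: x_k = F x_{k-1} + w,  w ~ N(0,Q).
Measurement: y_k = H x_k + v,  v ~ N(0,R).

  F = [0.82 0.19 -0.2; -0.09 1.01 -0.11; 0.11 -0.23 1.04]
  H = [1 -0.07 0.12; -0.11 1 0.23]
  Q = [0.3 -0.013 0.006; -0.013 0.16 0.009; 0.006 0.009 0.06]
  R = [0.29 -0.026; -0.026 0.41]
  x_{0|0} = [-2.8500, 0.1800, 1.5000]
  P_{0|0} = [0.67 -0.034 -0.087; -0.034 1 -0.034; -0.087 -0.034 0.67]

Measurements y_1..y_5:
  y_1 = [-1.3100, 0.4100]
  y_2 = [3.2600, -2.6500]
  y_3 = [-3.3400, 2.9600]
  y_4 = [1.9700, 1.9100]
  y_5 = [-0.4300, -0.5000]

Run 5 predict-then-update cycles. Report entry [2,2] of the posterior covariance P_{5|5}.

step 1: x^-=[-2.6028, 0.2733, 1.2051]  P^-=[0.8339 0.1305 -0.1915; 0.1305 1.2056 -0.3384; -0.1915 -0.3384 0.8438]  S=[1.0835 -0.1240; -0.1240 1.4957]  K=[0.7467 0.0584; 0.0911 0.7520; -0.0715 -0.0884]  nu=[1.1673, -0.4268]  x^+=[-1.7560, 0.0587, 1.1593]  P^+=[0.2355 0.0614 -0.1346; 0.0614 0.3678 -0.2396; -0.1346 -0.2396 0.8281]
step 2: x^-=[-1.6606, 0.0899, 0.9990]  P^-=[0.5862 0.1713 -0.3416; 0.1713 0.5866 -0.4090; -0.3416 -0.4090 1.0587]  S=[0.7953 -0.0462; -0.0462 0.8511]  K=[0.6746 0.0699; 0.1349 0.5638; -0.2433 -0.1635]  nu=[4.8071, -3.1523]  x^+=[1.3619, -1.0391, 0.3450]  P^+=[0.2245 0.0835 -0.2072; 0.0835 0.3086 -0.3118; -0.2072 -0.3118 0.9926]
step 3: x^-=[0.8503, -1.2101, 0.7476]  P^-=[0.6195 0.2036 -0.4558; 0.2036 0.5386 -0.4809; -0.4558 -0.4809 1.2502]  S=[0.8003 -0.0409; -0.0409 0.7792]  K=[0.6918 0.0757; 0.1623 0.5290; -0.3504 -0.2023]  nu=[-4.3648, 4.0916]  x^+=[-1.8595, 0.2461, 1.4493]  P^+=[0.2363 0.0981 -0.2567; 0.0981 0.3065 -0.3610; -0.2567 -0.3610 1.1258]
step 4: x^-=[-1.7679, 0.2565, 1.2462]  P^-=[0.6572 0.2317 -0.5379; 0.2317 0.5455 -0.5416; -0.5379 -0.5416 1.4058]  S=[0.8177 -0.0371; -0.0371 0.7649]  K=[0.7086 0.0810; 0.1810 0.5257; -0.4155 -0.2281]  nu=[3.6063, 1.1725]  x^+=[0.8827, 1.5257, -0.5199]  P^+=[0.2458 0.1086 -0.2902; 0.1086 0.3143 -0.3980; -0.2902 -0.3980 1.2318]
step 5: x^-=[1.1176, 1.5187, -0.7945]  P^-=[0.6852 0.2540 -0.5981; 0.2540 0.5605 -0.5905; -0.5981 -0.5905 1.5304]  S=[0.8308 -0.0334; -0.0334 0.7625]  K=[0.7204 0.0854; 0.1945 0.5288; -0.4590 -0.2466]  nu=[-1.3460, -1.7130]  x^+=[0.0016, 0.3510, 0.2457]  P^+=[0.2526 0.1164 -0.3145; 0.1164 0.3227 -0.4266; -0.3145 -0.4266 1.3166]

P_post[2,2] = 1.3166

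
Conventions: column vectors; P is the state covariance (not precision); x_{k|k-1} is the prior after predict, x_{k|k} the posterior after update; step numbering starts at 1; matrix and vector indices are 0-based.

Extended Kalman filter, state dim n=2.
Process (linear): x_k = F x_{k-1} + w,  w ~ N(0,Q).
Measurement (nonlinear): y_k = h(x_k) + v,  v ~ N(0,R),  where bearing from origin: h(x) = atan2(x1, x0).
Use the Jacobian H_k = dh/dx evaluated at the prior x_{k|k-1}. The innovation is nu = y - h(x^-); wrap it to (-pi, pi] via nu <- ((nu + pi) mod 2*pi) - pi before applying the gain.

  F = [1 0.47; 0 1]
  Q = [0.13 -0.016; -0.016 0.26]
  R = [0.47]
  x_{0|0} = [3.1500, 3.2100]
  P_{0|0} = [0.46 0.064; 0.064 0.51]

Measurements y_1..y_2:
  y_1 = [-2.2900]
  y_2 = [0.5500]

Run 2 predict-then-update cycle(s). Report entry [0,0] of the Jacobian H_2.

step 1: x^-=[4.6587, 3.2100]  P^-=[0.7628 0.2877; 0.2877 0.7700]  H_jac=[-0.1003 0.1455]  S=[0.4856]  K=[-0.0713; 0.1714]  nu=[-2.8933]  x^+=[4.8650, 2.7141]  P^+=[0.7603 0.2936; 0.2936 0.7557]
step 2: x^-=[6.1407, 2.7141]  P^-=[1.3333 0.6328; 0.6328 1.0157]  H_jac=[-0.0602 0.1362]  S=[0.4833]  K=[0.0123; 0.2075]  nu=[0.1338]  x^+=[6.1423, 2.7419]  P^+=[1.3332 0.6316; 0.6316 0.9949]

H_jac[0,0] = -0.0602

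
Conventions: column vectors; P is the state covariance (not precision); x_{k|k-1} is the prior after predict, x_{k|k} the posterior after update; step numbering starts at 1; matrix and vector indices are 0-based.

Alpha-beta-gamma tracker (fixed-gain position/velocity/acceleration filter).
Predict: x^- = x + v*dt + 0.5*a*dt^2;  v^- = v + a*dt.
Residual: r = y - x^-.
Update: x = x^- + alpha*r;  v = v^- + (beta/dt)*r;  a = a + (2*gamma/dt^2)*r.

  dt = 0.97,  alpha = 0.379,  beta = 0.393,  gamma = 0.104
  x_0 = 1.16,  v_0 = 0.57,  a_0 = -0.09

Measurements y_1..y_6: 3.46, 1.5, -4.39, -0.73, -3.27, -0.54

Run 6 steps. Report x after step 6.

step 1: x_pred=1.6706  r=1.7894  x^+=2.3488  v^+=1.2077  a^+=0.3056
step 2: x_pred=3.6640  r=-2.1640  x^+=2.8438  v^+=0.6274  a^+=-0.1728
step 3: x_pred=3.3711  r=-7.7611  x^+=0.4296  v^+=-2.6847  a^+=-1.8885
step 4: x_pred=-3.0630  r=2.3330  x^+=-2.1788  v^+=-3.5713  a^+=-1.3728
step 5: x_pred=-6.2888  r=3.0188  x^+=-5.1447  v^+=-3.6798  a^+=-0.7054
step 6: x_pred=-9.0460  r=8.5060  x^+=-5.8222  v^+=-0.9179  a^+=1.1750

x_post = -5.8222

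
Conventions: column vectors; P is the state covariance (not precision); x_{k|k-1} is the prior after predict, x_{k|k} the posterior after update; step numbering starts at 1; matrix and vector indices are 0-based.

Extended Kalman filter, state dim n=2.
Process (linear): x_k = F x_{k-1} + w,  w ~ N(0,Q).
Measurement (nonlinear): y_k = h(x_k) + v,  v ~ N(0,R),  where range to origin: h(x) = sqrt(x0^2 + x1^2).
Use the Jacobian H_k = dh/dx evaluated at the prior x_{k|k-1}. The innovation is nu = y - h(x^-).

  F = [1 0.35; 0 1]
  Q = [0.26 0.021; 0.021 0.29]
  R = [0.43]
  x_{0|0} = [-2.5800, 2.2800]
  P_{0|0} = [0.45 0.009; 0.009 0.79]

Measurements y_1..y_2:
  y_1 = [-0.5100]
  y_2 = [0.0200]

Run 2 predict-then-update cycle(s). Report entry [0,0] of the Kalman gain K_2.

K[0,0] = -0.8127

step 1: x^-=[-1.7820, 2.2800]  P^-=[0.8131 0.3065; 0.3065 1.0800]  H_jac=[-0.6158 0.7879]  S=[1.1114]  K=[-0.2332; 0.5958]  nu=[-3.4038]  x^+=[-0.9881, 0.2519]  P^+=[0.7526 0.4609; 0.4609 0.6854]
step 2: x^-=[-0.9000, 0.2519]  P^-=[1.4192 0.7218; 0.7218 0.9754]  H_jac=[-0.9630 0.2695]  S=[1.4423]  K=[-0.8127; -0.2997]  nu=[-0.9146]  x^+=[-0.1567, 0.5260]  P^+=[0.4666 0.3706; 0.3706 0.8459]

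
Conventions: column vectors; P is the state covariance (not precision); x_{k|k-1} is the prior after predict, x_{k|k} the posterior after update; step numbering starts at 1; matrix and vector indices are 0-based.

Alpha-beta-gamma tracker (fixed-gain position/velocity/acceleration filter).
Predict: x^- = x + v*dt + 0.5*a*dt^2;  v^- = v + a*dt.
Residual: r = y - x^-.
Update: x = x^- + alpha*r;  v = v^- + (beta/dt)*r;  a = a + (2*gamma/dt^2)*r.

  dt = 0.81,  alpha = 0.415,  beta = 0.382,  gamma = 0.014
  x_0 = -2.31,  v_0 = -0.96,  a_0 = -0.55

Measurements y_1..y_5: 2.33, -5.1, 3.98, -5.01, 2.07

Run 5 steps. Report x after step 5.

step 1: x_pred=-3.2680  r=5.5980  x^+=-0.9448  v^+=1.2346  a^+=-0.3111
step 2: x_pred=-0.0469  r=-5.0531  x^+=-2.1439  v^+=-1.4005  a^+=-0.5267
step 3: x_pred=-3.4511  r=7.4311  x^+=-0.3672  v^+=1.6774  a^+=-0.2096
step 4: x_pred=0.9227  r=-5.9327  x^+=-1.5394  v^+=-1.2903  a^+=-0.4628
step 5: x_pred=-2.7363  r=4.8063  x^+=-0.7417  v^+=0.6015  a^+=-0.2577

x_post = -0.7417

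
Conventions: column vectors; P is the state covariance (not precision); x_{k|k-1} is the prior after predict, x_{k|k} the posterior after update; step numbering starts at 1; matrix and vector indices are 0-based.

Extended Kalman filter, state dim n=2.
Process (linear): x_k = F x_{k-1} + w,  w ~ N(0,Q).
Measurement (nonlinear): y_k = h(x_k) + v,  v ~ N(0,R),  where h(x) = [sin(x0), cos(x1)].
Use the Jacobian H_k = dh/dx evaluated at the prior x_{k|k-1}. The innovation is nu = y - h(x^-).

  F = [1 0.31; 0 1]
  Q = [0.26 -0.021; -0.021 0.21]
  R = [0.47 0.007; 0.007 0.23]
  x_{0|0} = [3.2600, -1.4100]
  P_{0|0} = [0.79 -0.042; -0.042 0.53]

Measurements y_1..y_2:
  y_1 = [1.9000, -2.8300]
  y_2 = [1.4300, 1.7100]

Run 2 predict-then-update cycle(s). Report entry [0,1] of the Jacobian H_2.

H_jac[0,1] = 0.0000

step 1: x^-=[2.8229, -1.4100]  P^-=[1.0749 0.1013; 0.1013 0.7400]  H_jac=[-0.9496 0.0000; 0.0000 0.9871]  S=[1.4394 -0.0880; -0.0880 0.9510]  K=[-0.7067 0.0398; -0.0200 0.7662]  nu=[1.5867, -2.9901]  x^+=[1.5826, -3.7328]  P^+=[0.3495 0.0043; 0.0043 0.1784]
step 2: x^-=[0.4254, -3.7328]  P^-=[0.6293 0.0386; 0.0386 0.3884]  H_jac=[0.9109 0.0000; 0.0000 -0.5574]  S=[0.9921 -0.0126; -0.0126 0.3507]  K=[0.5772 -0.0406; 0.0276 -0.6164]  nu=[1.0173, 2.5403]  x^+=[0.9095, -5.2705]  P^+=[0.2975 0.0095; 0.0095 0.2540]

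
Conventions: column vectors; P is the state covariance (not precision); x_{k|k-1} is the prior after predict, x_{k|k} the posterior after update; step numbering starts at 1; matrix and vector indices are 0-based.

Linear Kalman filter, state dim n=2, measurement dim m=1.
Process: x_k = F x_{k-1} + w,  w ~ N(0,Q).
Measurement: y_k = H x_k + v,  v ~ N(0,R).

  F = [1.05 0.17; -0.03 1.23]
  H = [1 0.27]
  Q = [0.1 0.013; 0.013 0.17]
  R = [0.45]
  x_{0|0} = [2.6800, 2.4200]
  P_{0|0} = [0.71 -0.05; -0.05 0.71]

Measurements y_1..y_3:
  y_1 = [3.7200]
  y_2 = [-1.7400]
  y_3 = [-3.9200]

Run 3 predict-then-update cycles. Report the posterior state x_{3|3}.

x_post = [-0.7021, -3.7389]

step 1: x^-=[3.2254, 2.8962]  P^-=[0.8854 0.0748; 0.0748 1.2485]  S=[1.4668]  K=[0.6174; 0.2808]  nu=[-0.2874]  x^+=[3.0480, 2.8155]  P^+=[0.3263 -0.1795; -0.1795 1.1328]
step 2: x^-=[3.6790, 3.3716]  P^-=[0.4284 0.0087; 0.0087 1.8974]  S=[1.0214]  K=[0.4217; 0.5101]  nu=[-6.3294]  x^+=[1.0098, 0.1433]  P^+=[0.2467 -0.2110; -0.2110 1.6317]
step 3: x^-=[1.0847, 0.1460]  P^-=[0.3439 0.0749; 0.0749 2.6544]  S=[1.0278]  K=[0.3542; 0.7702]  nu=[-5.0441]  x^+=[-0.7021, -3.7389]  P^+=[0.2149 -0.2055; -0.2055 2.0447]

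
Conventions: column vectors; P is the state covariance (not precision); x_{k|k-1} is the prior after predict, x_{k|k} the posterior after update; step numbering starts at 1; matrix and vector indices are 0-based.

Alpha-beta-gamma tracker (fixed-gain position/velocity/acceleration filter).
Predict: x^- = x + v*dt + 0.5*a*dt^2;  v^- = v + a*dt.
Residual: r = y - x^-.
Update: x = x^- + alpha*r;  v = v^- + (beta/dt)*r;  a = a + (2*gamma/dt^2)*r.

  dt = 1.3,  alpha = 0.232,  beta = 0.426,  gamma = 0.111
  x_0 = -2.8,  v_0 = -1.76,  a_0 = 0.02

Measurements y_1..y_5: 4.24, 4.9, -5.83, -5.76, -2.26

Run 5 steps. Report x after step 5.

step 1: x_pred=-5.0711  r=9.3111  x^+=-2.9109  v^+=1.3172  a^+=1.2431
step 2: x_pred=-0.1482  r=5.0482  x^+=1.0230  v^+=4.5875  a^+=1.9062
step 3: x_pred=8.5975  r=-14.4275  x^+=5.2503  v^+=2.3378  a^+=0.0110
step 4: x_pred=8.2988  r=-14.0588  x^+=5.0372  v^+=-2.2548  a^+=-1.8357
step 5: x_pred=0.5547  r=-2.8147  x^+=-0.0983  v^+=-5.5636  a^+=-2.2055

x_post = -0.0983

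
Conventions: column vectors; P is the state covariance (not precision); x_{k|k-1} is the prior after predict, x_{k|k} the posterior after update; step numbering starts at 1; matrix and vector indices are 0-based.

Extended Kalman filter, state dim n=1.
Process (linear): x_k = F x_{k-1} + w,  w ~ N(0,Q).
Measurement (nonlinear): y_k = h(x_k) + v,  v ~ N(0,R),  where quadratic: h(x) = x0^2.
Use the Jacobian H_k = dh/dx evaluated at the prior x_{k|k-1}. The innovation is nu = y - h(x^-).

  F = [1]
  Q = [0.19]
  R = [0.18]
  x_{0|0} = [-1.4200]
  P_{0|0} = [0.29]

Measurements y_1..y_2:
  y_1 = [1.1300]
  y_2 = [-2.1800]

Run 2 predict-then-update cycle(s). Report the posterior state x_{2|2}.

x_post = [0.1890]

step 1: x^-=[-1.4200]  P^-=[0.4800]  H_jac=[-2.8400]  S=[4.0515]  K=[-0.3365]  nu=[-0.8864]  x^+=[-1.1218]  P^+=[0.0213]
step 2: x^-=[-1.1218]  P^-=[0.2113]  H_jac=[-2.2435]  S=[1.2437]  K=[-0.3812]  nu=[-3.4383]  x^+=[0.1890]  P^+=[0.0306]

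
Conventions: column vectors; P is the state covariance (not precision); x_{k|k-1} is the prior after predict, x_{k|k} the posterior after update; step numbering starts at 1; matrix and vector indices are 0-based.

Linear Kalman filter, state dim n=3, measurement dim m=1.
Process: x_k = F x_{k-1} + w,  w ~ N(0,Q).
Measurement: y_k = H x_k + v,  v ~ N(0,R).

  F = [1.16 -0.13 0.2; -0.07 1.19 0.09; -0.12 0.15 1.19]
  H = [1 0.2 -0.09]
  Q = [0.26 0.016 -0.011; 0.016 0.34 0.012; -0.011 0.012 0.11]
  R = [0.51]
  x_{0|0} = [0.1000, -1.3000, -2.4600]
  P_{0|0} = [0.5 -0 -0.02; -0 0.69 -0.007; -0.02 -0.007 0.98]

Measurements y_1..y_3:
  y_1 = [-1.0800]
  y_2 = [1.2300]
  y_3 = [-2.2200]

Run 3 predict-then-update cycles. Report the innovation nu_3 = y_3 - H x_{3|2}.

step 1: x^-=[-0.2070, -1.7754, -3.1344]  P^-=[0.9747 -0.1171 0.1129; -0.1171 1.3262 0.2362; 0.1129 0.2362 1.5237]  S=[1.4745]  K=[0.6383; 0.0861; 0.0156]  nu=[-0.8000]  x^+=[-0.7177, -1.8443, -3.1469]  P^+=[0.3740 -0.1981 0.0982; -0.1981 1.3153 0.2342; 0.0982 0.2342 1.5234]
step 2: x^-=[-1.2221, -2.4276, -3.9353]  P^-=[0.9396 -0.4038 0.3403; -0.4038 2.2987 0.7690; 0.3403 0.7690 2.3649]  S=[1.3102]  K=[0.6321; -0.0101; 0.2147]  nu=[2.5835]  x^+=[0.4109, -2.4538, -3.3807]  P^+=[0.4161 -0.3954 0.1625; -0.3954 2.2986 0.7719; 0.1625 0.7719 2.3045]
step 3: x^-=[0.1195, -3.2530, -4.4404]  P^-=[1.1054 -0.6920 0.4840; -0.6920 3.8449 1.8214; 0.4840 1.8214 3.6745]  S=[1.3695]  K=[0.6743; -0.0635; 0.3779]  nu=[-2.0885]  x^+=[-1.2888, -3.1205, -5.2296]  P^+=[0.4827 -0.6334 0.1350; -0.6334 3.8394 1.8543; 0.1350 1.8543 3.4789]

innov = [-2.0885]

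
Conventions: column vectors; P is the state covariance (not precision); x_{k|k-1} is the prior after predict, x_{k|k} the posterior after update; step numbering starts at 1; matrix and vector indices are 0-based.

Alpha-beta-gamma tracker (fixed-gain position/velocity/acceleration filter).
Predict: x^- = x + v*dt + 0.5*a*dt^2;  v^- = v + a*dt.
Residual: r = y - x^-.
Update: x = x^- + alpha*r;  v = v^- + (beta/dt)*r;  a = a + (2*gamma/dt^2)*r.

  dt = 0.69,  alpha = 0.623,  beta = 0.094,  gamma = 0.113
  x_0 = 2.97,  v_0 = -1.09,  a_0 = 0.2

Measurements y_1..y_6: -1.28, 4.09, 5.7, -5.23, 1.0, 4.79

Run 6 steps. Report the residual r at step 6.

resid = 4.8240

step 1: x_pred=2.2655  r=-3.5455  x^+=0.0567  v^+=-1.4350  a^+=-1.4830
step 2: x_pred=-1.2865  r=5.3765  x^+=2.0630  v^+=-1.7258  a^+=1.0692
step 3: x_pred=1.1267  r=4.5733  x^+=3.9759  v^+=-0.3651  a^+=3.2401
step 4: x_pred=4.4953  r=-9.7253  x^+=-1.5636  v^+=0.5457  a^+=-1.3764
step 5: x_pred=-1.5147  r=2.5147  x^+=0.0519  v^+=-0.0615  a^+=-0.1827
step 6: x_pred=-0.0340  r=4.8240  x^+=2.9714  v^+=0.4696  a^+=2.1072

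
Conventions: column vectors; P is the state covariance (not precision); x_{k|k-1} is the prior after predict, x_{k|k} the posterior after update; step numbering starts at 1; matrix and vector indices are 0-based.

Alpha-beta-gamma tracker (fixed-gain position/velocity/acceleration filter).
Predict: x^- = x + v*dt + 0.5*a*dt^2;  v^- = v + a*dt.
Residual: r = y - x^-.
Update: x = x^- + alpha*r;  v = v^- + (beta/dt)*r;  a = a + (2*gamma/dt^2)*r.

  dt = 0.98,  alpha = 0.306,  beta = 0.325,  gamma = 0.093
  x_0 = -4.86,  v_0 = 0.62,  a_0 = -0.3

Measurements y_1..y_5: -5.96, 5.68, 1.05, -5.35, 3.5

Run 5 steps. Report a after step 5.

a_post = -0.9117

step 1: x_pred=-4.3965  r=-1.5635  x^+=-4.8749  v^+=-0.1925  a^+=-0.6028
step 2: x_pred=-5.3530  r=11.0330  x^+=-1.9769  v^+=2.8756  a^+=1.5340
step 3: x_pred=1.5778  r=-0.5278  x^+=1.4163  v^+=4.2039  a^+=1.4317
step 4: x_pred=6.2236  r=-11.5736  x^+=2.6821  v^+=1.7688  a^+=-0.8097
step 5: x_pred=4.0267  r=-0.5267  x^+=3.8655  v^+=0.8006  a^+=-0.9117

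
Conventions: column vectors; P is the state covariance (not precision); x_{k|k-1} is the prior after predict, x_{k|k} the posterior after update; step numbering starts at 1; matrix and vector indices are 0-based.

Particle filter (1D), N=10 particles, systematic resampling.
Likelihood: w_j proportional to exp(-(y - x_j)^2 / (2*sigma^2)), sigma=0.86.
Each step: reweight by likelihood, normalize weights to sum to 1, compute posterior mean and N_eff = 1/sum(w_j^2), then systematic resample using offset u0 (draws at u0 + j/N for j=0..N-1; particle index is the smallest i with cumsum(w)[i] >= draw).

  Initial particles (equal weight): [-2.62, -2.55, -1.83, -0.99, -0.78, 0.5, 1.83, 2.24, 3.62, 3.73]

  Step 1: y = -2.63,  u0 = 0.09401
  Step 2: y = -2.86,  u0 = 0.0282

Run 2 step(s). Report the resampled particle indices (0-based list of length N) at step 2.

step 1: w=[0.3440, 0.3425, 0.2232, 0.0558, 0.0340, 0.0005, 0.0000, 0.0000, 0.0000, 0.0000]  mean=-2.2647  Neff=3.4515  idx=[0, 0, 0, 1, 1, 1, 2, 2, 2, 4]
step 2: w=[0.1333, 0.1333, 0.1333, 0.1299, 0.1299, 0.1299, 0.0677, 0.0677, 0.0677, 0.0074]  mean=-2.4187  Neff=8.4951  idx=[0, 0, 1, 2, 3, 3, 4, 5, 6, 8]

resampled_idx = [0, 0, 1, 2, 3, 3, 4, 5, 6, 8]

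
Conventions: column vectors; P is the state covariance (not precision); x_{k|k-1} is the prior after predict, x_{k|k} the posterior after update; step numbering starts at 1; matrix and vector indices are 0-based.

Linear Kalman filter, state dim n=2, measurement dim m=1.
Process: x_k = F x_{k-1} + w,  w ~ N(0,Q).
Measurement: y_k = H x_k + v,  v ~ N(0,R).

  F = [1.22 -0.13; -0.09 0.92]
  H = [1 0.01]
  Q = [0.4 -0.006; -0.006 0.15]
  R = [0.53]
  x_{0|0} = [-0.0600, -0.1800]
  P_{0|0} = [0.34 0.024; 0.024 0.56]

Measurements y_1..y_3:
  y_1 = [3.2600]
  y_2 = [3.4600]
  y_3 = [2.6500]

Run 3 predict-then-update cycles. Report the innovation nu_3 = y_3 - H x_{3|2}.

innov = [-1.2311]

step 1: x^-=[-0.0498, -0.1602]  P^-=[0.9079 -0.0831; -0.0831 0.6228]  S=[1.4363]  K=[0.6315; -0.0535]  nu=[3.3114]  x^+=[2.0415, -0.3374]  P^+=[0.3351 -0.0345; -0.0345 0.6187]
step 2: x^-=[2.5344, -0.4941]  P^-=[0.9201 -0.1560; -0.1560 0.6821]  S=[1.4471]  K=[0.6348; -0.1031]  nu=[0.9305]  x^+=[3.1251, -0.5900]  P^+=[0.3370 -0.0613; -0.0613 0.6667]
step 3: x^-=[3.8893, -0.8241]  P^-=[0.9324 -0.1923; -0.1923 0.7272]  S=[1.4586]  K=[0.6379; -0.1268]  nu=[-1.2311]  x^+=[3.1040, -0.6680]  P^+=[0.3388 -0.0743; -0.0743 0.7037]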